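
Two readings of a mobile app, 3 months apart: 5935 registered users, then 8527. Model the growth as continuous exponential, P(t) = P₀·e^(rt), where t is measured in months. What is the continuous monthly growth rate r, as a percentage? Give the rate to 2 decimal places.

r ≈ 12.08% per month

8527 = 5935 · e^(r·3)
e^(3r) = 8527/5935 = 1.43673
r = ln(1.43673) / 3 = 0.36237 / 3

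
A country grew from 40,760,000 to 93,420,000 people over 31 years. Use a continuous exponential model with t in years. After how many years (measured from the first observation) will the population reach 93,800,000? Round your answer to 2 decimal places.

t ≈ 31.15 years

r = ln(93420000/40760000) / 31 ≈ 0.026755 per year
t = ln(93800000/40760000) / r = 0.83346 / 0.026755 ≈ 31.152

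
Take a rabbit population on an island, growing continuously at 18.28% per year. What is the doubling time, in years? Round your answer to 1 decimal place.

doubling time = ln(2) / |r| = 0.69315 / 0.1828

doubling time ≈ 3.8 years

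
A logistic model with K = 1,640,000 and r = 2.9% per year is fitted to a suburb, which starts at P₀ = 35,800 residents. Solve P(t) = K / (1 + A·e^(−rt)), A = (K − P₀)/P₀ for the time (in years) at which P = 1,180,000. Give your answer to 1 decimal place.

t ≈ 163.6 years

A = (1640000 − 35800)/35800 = 44.81006
1180000 = 1640000/(1 + 44.81006·e^(−0.029t)) → 1 + 44.81006·e^(−0.029t) = 1.38983
e^(−0.029t) = 0.0087 → t = ln(114.94753)/0.029 = 4.74448/0.029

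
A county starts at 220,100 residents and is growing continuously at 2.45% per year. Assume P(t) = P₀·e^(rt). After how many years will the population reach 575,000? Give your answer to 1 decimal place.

t ≈ 39.2 years

575000 = 220100 · e^(0.0245·t)
t = ln(575000/220100) / 0.0245 = ln(2.61245) / 0.0245 = 0.96029 / 0.0245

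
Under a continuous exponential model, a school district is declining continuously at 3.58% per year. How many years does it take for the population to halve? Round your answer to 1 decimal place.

half-life = ln(2) / |r| = 0.69315 / 0.0358

half-life ≈ 19.4 years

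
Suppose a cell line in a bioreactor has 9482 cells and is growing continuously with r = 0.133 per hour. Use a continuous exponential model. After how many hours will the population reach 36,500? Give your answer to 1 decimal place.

36500 = 9482 · e^(0.133·t)
t = ln(36500/9482) / 0.133 = ln(3.8494) / 0.133 = 1.34792 / 0.133

t ≈ 10.1 hours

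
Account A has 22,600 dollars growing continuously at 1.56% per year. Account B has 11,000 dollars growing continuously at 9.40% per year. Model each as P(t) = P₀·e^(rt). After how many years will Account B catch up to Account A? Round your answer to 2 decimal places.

t ≈ 9.18 years

22600·e^(0.0156t) = 11000·e^(0.094t)
22600/11000 = e^((0.094 − 0.0156)t) → ln(2.05455) = 0.0784·t
t = 0.72005 / 0.0784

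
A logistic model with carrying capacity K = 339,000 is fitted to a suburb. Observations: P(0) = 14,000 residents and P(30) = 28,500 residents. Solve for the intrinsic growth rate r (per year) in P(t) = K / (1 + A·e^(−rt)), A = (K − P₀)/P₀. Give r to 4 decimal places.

r ≈ 0.0252 per year

A = (339000 − 14000)/14000 = 23.21429
28500 = 339000/(1 + 23.21429·e^(−r·30)) → e^(−30r) = (11.89474 − 1)/23.21429 = 0.469312
r = −ln(0.469312)/30 = 0.75649/30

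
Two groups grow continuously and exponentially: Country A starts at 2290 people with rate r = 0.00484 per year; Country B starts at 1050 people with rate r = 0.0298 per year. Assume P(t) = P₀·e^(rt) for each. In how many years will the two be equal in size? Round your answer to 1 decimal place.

t ≈ 31.2 years

2290·e^(0.00484t) = 1050·e^(0.0298t)
2290/1050 = e^((0.0298 − 0.00484)t) → ln(2.18095) = 0.02496·t
t = 0.77976 / 0.02496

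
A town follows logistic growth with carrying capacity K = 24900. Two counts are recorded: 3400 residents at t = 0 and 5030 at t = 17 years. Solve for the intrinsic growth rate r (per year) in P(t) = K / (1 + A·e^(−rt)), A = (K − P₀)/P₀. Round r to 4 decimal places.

r ≈ 0.0277 per year

A = (24900 − 3400)/3400 = 6.32353
5030 = 24900/(1 + 6.32353·e^(−r·17)) → e^(−17r) = (4.9503 − 1)/6.32353 = 0.624698
r = −ln(0.624698)/17 = 0.47049/17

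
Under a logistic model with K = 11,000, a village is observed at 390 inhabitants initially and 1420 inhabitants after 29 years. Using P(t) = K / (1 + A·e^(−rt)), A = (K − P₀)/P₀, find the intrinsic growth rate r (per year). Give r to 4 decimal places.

A = (11000 − 390)/390 = 27.20513
1420 = 11000/(1 + 27.20513·e^(−r·29)) → e^(−29r) = (7.74648 − 1)/27.20513 = 0.247986
r = −ln(0.247986)/29 = 1.39438/29

r ≈ 0.0481 per year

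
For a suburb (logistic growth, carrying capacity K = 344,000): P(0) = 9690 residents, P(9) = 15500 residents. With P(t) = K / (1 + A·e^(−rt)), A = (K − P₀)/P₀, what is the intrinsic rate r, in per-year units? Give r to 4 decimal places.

A = (344000 − 9690)/9690 = 34.50052
15500 = 344000/(1 + 34.50052·e^(−r·9)) → e^(−9r) = (22.19355 − 1)/34.50052 = 0.614297
r = −ln(0.614297)/9 = 0.48728/9

r ≈ 0.0541 per year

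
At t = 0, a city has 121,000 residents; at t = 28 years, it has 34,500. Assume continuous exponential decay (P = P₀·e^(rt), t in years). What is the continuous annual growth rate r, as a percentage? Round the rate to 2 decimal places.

34500 = 121000 · e^(r·28)
e^(28r) = 34500/121000 = 0.28512
r = ln(0.28512) / 28 = -1.25483 / 28

r ≈ -4.48% per year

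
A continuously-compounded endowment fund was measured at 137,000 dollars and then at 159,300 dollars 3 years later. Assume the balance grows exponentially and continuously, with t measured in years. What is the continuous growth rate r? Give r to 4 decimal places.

159300 = 137000 · e^(r·3)
e^(3r) = 159300/137000 = 1.16277
r = ln(1.16277) / 3 = 0.15081 / 3

r ≈ 0.0503 per year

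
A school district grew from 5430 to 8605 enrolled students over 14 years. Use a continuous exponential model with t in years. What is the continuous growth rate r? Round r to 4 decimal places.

8605 = 5430 · e^(r·14)
e^(14r) = 8605/5430 = 1.58471
r = ln(1.58471) / 14 = 0.4604 / 14

r ≈ 0.0329 per year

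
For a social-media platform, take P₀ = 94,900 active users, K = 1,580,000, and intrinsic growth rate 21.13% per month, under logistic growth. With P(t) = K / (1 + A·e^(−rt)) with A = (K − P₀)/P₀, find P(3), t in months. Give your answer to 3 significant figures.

A = (1580000 − 94900)/94900 = 15.6491
P(3) = 1580000 / (1 + 15.6491·e^(−0.2113·3)) = 1580000 / (1 + 15.6491·0.530519)
= 1580000 / 9.30214 ≈ 169853.33

≈ 170,000 active users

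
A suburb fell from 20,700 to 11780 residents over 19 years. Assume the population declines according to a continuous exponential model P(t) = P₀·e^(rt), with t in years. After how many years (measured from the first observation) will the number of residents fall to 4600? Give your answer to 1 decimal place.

r = ln(11780/20700) / 19 ≈ -0.02967 per year
t = ln(4600/20700) / r = -1.50408 / -0.02967 ≈ 50.693

t ≈ 50.7 years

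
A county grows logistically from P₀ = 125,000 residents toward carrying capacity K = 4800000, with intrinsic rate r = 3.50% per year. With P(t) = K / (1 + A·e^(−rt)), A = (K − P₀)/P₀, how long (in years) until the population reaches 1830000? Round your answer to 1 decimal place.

t ≈ 89.6 years

A = (4800000 − 125000)/125000 = 37.4
1830000 = 4800000/(1 + 37.4·e^(−0.035t)) → 1 + 37.4·e^(−0.035t) = 2.62295
e^(−0.035t) = 0.043394 → t = ln(23.04444)/0.035 = 3.13742/0.035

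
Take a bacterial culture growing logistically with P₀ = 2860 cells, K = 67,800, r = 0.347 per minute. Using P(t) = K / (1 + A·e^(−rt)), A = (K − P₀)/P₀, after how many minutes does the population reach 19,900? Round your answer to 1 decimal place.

A = (67800 − 2860)/2860 = 22.70629
19900 = 67800/(1 + 22.70629·e^(−0.347t)) → 1 + 22.70629·e^(−0.347t) = 3.40704
e^(−0.347t) = 0.106007 → t = ln(9.4333)/0.347 = 2.24425/0.347

t ≈ 6.5 minutes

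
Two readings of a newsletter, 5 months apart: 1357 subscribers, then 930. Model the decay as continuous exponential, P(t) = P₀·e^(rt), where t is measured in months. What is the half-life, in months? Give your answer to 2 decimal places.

half-life ≈ 9.17 months

r = ln(930/1357) / 5 = ln(0.68534) / 5 ≈ -0.075569 per month
half-life = ln 2 / |r| = 0.69315 / 0.075569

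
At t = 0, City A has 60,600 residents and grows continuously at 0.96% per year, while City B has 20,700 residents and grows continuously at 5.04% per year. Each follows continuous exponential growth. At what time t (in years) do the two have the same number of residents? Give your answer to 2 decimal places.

t ≈ 26.33 years

60600·e^(0.0096t) = 20700·e^(0.0504t)
60600/20700 = e^((0.0504 − 0.0096)t) → ln(2.92754) = 0.0408·t
t = 1.07416 / 0.0408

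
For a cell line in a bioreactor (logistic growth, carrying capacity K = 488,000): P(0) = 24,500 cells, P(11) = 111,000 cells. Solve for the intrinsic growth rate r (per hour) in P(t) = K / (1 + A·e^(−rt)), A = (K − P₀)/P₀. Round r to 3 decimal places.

r ≈ 0.156 per hour

A = (488000 − 24500)/24500 = 18.91837
111000 = 488000/(1 + 18.91837·e^(−r·11)) → e^(−11r) = (4.3964 − 1)/18.91837 = 0.179529
r = −ln(0.179529)/11 = 1.71742/11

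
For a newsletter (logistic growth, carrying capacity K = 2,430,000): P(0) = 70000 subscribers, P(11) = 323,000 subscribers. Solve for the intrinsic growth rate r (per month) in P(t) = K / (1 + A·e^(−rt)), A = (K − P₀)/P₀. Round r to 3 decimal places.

r ≈ 0.149 per month

A = (2430000 − 70000)/70000 = 33.71429
323000 = 2430000/(1 + 33.71429·e^(−r·11)) → e^(−11r) = (7.52322 − 1)/33.71429 = 0.193485
r = −ln(0.193485)/11 = 1.64255/11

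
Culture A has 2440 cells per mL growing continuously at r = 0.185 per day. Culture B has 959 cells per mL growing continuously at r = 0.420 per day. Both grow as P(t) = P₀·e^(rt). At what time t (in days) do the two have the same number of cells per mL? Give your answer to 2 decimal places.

t ≈ 3.97 days

2440·e^(0.185t) = 959·e^(0.42t)
2440/959 = e^((0.42 − 0.185)t) → ln(2.54432) = 0.235·t
t = 0.93386 / 0.235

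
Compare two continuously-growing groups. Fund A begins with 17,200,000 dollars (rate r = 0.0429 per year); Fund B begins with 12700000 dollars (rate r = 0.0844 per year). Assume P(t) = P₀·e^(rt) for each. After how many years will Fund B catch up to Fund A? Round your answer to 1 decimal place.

t ≈ 7.3 years

17200000·e^(0.0429t) = 12700000·e^(0.0844t)
17200000/12700000 = e^((0.0844 − 0.0429)t) → ln(1.35433) = 0.0415·t
t = 0.30331 / 0.0415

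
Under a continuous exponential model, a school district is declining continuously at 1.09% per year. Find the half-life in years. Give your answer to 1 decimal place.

half-life ≈ 63.6 years

half-life = ln(2) / |r| = 0.69315 / 0.0109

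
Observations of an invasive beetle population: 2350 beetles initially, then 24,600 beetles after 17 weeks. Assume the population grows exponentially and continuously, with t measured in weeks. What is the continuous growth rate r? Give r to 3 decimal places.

r ≈ 0.138 per week

24600 = 2350 · e^(r·17)
e^(17r) = 24600/2350 = 10.46809
r = ln(10.46809) / 17 = 2.34833 / 17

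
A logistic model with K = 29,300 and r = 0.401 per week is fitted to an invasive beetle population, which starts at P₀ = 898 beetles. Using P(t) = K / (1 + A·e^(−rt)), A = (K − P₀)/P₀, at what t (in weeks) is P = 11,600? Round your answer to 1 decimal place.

A = (29300 − 898)/898 = 31.62806
11600 = 29300/(1 + 31.62806·e^(−0.401t)) → 1 + 31.62806·e^(−0.401t) = 2.52586
e^(−0.401t) = 0.048244 → t = ln(20.728)/0.401 = 3.03149/0.401

t ≈ 7.6 weeks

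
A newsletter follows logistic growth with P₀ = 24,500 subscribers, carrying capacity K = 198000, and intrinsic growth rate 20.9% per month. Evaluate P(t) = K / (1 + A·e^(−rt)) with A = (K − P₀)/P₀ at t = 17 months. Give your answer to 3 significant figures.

≈ 165,000 subscribers

A = (198000 − 24500)/24500 = 7.08163
P(17) = 198000 / (1 + 7.08163·e^(−0.209·17)) = 198000 / (1 + 7.08163·0.028639)
= 198000 / 1.20281 ≈ 164614.8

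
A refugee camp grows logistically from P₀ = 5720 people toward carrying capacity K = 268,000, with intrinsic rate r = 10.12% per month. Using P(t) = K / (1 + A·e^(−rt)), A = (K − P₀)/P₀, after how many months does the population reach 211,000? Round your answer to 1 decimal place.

t ≈ 50.7 months

A = (268000 − 5720)/5720 = 45.85315
211000 = 268000/(1 + 45.85315·e^(−0.1012t)) → 1 + 45.85315·e^(−0.1012t) = 1.27014
e^(−0.1012t) = 0.005891 → t = ln(169.73709)/0.1012 = 5.13425/0.1012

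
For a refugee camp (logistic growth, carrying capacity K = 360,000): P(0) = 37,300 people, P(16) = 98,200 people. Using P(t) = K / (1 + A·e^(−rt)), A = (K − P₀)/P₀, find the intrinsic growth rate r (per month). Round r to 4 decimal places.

r ≈ 0.0736 per month

A = (360000 − 37300)/37300 = 8.65147
98200 = 360000/(1 + 8.65147·e^(−r·16)) → e^(−16r) = (3.66599 − 1)/8.65147 = 0.308154
r = −ln(0.308154)/16 = 1.17716/16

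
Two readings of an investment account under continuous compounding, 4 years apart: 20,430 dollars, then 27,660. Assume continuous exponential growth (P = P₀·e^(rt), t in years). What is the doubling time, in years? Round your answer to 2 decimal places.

doubling time ≈ 9.15 years

r = ln(27660/20430) / 4 = ln(1.35389) / 4 ≈ 0.075746 per year
doubling time = ln 2 / |r| = 0.69315 / 0.075746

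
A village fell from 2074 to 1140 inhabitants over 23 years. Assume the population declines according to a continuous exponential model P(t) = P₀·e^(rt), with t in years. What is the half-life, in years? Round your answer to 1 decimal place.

half-life ≈ 26.6 years

r = ln(1140/2074) / 23 = ln(0.54966) / 23 ≈ -0.02602 per year
half-life = ln 2 / |r| = 0.69315 / 0.02602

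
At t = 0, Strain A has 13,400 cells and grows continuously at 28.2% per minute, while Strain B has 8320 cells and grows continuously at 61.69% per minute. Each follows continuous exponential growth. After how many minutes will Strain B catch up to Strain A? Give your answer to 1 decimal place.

t ≈ 1.4 minutes

13400·e^(0.282t) = 8320·e^(0.6169t)
13400/8320 = e^((0.6169 − 0.282)t) → ln(1.61058) = 0.3349·t
t = 0.47659 / 0.3349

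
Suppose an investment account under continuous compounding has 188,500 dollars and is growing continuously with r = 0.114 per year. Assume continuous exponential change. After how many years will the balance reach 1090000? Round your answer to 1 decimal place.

t ≈ 15.4 years

1090000 = 188500 · e^(0.114·t)
t = ln(1090000/188500) / 0.114 = ln(5.78249) / 0.114 = 1.75483 / 0.114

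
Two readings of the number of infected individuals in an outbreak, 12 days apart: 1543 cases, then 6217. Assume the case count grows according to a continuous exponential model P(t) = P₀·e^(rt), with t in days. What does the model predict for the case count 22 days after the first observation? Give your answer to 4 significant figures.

r = ln(6217/1543) / 12 ≈ 0.11613 per day
P(22) = 1543 · e^(0.11613·22) = 1543 · 12.86947 ≈ 19857.6

≈ 19,860 cases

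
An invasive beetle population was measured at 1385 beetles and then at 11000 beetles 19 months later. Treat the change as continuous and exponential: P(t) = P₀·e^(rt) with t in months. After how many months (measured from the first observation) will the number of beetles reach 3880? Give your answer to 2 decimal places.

t ≈ 9.45 months

r = ln(11000/1385) / 19 ≈ 0.109063 per month
t = ln(3880/1385) / r = 1.03014 / 0.109063 ≈ 9.445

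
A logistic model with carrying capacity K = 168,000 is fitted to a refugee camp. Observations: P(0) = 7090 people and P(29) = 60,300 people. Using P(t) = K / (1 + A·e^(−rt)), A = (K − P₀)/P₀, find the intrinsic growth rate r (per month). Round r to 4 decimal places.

r ≈ 0.0877 per month

A = (168000 − 7090)/7090 = 22.69535
60300 = 168000/(1 + 22.69535·e^(−r·29)) → e^(−29r) = (2.78607 − 1)/22.69535 = 0.078698
r = −ln(0.078698)/29 = 2.54214/29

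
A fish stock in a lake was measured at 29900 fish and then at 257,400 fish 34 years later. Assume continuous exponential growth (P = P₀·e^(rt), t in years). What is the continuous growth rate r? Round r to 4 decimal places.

r ≈ 0.0633 per year

257400 = 29900 · e^(r·34)
e^(34r) = 257400/29900 = 8.6087
r = ln(8.6087) / 34 = 2.15277 / 34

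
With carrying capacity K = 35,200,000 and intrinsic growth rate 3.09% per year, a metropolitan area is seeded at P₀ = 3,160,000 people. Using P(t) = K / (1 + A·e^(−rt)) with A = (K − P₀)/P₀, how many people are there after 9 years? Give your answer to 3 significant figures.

≈ 4,060,000 people

A = (35200000 − 3160000)/3160000 = 10.13924
P(9) = 35200000 / (1 + 10.13924·e^(−0.0309·9)) = 35200000 / (1 + 10.13924·0.757221)
= 35200000 / 8.67765 ≈ 4056399.25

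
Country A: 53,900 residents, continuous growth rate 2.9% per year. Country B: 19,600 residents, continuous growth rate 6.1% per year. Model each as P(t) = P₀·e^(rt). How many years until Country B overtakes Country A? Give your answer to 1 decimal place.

t ≈ 31.6 years

53900·e^(0.029t) = 19600·e^(0.061t)
53900/19600 = e^((0.061 − 0.029)t) → ln(2.75) = 0.032·t
t = 1.0116 / 0.032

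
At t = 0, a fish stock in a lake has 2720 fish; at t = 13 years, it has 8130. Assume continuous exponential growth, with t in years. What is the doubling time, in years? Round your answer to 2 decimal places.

r = ln(8130/2720) / 13 = ln(2.98897) / 13 ≈ 0.084225 per year
doubling time = ln 2 / |r| = 0.69315 / 0.084225

doubling time ≈ 8.23 years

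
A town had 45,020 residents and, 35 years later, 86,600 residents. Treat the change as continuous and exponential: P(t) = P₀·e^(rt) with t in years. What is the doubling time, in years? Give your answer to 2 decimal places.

r = ln(86600/45020) / 35 = ln(1.92359) / 35 ≈ 0.018691 per year
doubling time = ln 2 / |r| = 0.69315 / 0.018691

doubling time ≈ 37.08 years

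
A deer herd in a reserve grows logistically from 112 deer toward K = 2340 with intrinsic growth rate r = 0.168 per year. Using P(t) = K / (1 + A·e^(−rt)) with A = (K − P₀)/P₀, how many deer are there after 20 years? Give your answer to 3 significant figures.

≈ 1,380 deer

A = (2340 − 112)/112 = 19.89286
P(20) = 2340 / (1 + 19.89286·e^(−0.168·20)) = 2340 / (1 + 19.89286·0.034735)
= 2340 / 1.69098 ≈ 1383.81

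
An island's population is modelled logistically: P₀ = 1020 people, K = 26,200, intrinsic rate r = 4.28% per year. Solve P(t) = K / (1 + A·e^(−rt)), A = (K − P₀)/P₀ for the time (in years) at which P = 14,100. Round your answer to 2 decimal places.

A = (26200 − 1020)/1020 = 24.68627
14100 = 26200/(1 + 24.68627·e^(−0.0428t)) → 1 + 24.68627·e^(−0.0428t) = 1.85816
e^(−0.0428t) = 0.034762 → t = ln(28.76665)/0.0428 = 3.35922/0.0428

t ≈ 78.49 years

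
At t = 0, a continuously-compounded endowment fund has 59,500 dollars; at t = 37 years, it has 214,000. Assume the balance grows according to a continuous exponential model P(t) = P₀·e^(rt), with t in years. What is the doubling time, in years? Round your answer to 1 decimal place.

r = ln(214000/59500) / 37 = ln(3.59664) / 37 ≈ 0.034595 per year
doubling time = ln 2 / |r| = 0.69315 / 0.034595

doubling time ≈ 20.0 years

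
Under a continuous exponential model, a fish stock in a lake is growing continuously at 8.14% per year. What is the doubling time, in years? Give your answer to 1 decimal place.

doubling time ≈ 8.5 years

doubling time = ln(2) / |r| = 0.69315 / 0.0814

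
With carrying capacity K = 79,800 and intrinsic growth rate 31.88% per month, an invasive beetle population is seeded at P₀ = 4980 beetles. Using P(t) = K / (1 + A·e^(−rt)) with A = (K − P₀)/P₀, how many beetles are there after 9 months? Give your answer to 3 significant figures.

≈ 43,100 beetles

A = (79800 − 4980)/4980 = 15.0241
P(9) = 79800 / (1 + 15.0241·e^(−0.3188·9)) = 79800 / (1 + 15.0241·0.056744)
= 79800 / 1.85253 ≈ 43076.18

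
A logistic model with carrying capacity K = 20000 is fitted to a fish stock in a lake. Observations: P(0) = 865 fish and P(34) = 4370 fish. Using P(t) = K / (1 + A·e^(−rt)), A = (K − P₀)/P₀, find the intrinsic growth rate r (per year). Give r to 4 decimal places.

A = (20000 − 865)/865 = 22.12139
4370 = 20000/(1 + 22.12139·e^(−r·34)) → e^(−34r) = (4.57666 − 1)/22.12139 = 0.161683
r = −ln(0.161683)/34 = 1.82212/34

r ≈ 0.0536 per year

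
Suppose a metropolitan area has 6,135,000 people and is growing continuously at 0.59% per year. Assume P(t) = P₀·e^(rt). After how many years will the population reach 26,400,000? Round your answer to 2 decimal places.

26400000 = 6135000 · e^(0.0059·t)
t = ln(26400000/6135000) / 0.0059 = ln(4.30318) / 0.0059 = 1.45935 / 0.0059

t ≈ 247.35 years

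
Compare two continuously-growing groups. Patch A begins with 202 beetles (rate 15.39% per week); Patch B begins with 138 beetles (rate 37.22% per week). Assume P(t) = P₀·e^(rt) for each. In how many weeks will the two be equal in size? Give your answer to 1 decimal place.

t ≈ 1.7 weeks

202·e^(0.1539t) = 138·e^(0.3722t)
202/138 = e^((0.3722 − 0.1539)t) → ln(1.46377) = 0.2183·t
t = 0.38101 / 0.2183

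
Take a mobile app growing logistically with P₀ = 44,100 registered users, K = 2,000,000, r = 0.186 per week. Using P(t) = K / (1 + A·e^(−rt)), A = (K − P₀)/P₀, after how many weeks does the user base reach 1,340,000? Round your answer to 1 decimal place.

t ≈ 24.2 weeks

A = (2000000 − 44100)/44100 = 44.35147
1340000 = 2000000/(1 + 44.35147·e^(−0.186t)) → 1 + 44.35147·e^(−0.186t) = 1.49254
e^(−0.186t) = 0.011105 → t = ln(90.04693)/0.186 = 4.50033/0.186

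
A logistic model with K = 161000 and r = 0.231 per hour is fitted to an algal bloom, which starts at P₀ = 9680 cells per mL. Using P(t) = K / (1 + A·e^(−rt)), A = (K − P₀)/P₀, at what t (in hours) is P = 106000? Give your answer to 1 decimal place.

A = (161000 − 9680)/9680 = 15.63223
106000 = 161000/(1 + 15.63223·e^(−0.231t)) → 1 + 15.63223·e^(−0.231t) = 1.51887
e^(−0.231t) = 0.033192 → t = ln(30.12757)/0.231 = 3.40544/0.231

t ≈ 14.7 hours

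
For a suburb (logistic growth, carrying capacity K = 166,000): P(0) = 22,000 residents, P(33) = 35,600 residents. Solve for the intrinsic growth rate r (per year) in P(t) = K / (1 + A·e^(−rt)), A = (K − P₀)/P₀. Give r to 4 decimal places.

r ≈ 0.0176 per year

A = (166000 − 22000)/22000 = 6.54545
35600 = 166000/(1 + 6.54545·e^(−r·33)) → e^(−33r) = (4.66292 − 1)/6.54545 = 0.559613
r = −ln(0.559613)/33 = 0.58051/33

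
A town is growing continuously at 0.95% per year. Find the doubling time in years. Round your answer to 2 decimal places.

doubling time ≈ 72.96 years

doubling time = ln(2) / |r| = 0.69315 / 0.0095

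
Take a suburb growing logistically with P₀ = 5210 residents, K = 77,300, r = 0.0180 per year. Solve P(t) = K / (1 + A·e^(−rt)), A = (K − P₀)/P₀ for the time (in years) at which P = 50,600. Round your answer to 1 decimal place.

t ≈ 181.5 years

A = (77300 − 5210)/5210 = 13.83685
50600 = 77300/(1 + 13.83685·e^(−0.018t)) → 1 + 13.83685·e^(−0.018t) = 1.52767
e^(−0.018t) = 0.038135 → t = ln(26.22265)/0.018 = 3.26662/0.018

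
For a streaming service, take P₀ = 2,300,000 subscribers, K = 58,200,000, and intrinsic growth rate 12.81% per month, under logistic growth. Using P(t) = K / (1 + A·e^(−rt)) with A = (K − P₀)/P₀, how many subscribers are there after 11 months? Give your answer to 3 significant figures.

≈ 8,390,000 subscribers

A = (58200000 − 2300000)/2300000 = 24.30435
P(11) = 58200000 / (1 + 24.30435·e^(−0.1281·11)) = 58200000 / (1 + 24.30435·0.244363)
= 58200000 / 6.93909 ≈ 8387271.7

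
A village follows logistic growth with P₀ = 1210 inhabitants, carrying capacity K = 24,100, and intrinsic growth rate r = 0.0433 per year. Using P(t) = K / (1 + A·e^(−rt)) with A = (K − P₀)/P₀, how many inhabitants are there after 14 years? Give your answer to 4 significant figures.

A = (24100 − 1210)/1210 = 18.91736
P(14) = 24100 / (1 + 18.91736·e^(−0.0433·14)) = 24100 / (1 + 18.91736·0.54542)
= 24100 / 11.3179 ≈ 2129.37

≈ 2,129 inhabitants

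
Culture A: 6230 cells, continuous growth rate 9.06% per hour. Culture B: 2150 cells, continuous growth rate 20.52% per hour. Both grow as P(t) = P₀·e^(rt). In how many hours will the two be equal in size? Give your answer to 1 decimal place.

6230·e^(0.0906t) = 2150·e^(0.2052t)
6230/2150 = e^((0.2052 − 0.0906)t) → ln(2.89767) = 0.1146·t
t = 1.06391 / 0.1146

t ≈ 9.3 hours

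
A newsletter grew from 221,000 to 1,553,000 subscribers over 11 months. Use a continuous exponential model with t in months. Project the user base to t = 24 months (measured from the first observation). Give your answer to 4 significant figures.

≈ 15,560,000 subscribers

r = ln(1553000/221000) / 11 ≈ 0.177253 per month
P(24) = 221000 · e^(0.177253·24) = 221000 · 70.39118 ≈ 15556449.7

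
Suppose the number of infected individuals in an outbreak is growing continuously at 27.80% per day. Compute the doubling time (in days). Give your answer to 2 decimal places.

doubling time ≈ 2.49 days

doubling time = ln(2) / |r| = 0.69315 / 0.278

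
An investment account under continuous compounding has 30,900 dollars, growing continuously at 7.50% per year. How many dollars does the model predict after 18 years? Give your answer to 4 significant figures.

≈ 119,200 dollars

P(18) = 30900 · e^(0.075·18) = 30900 · e^(1.35)
= 30900 · 3.85743 ≈ 119194.45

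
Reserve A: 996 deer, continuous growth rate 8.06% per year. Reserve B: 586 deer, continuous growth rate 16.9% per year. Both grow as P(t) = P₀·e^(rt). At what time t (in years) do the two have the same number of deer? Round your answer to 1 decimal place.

996·e^(0.0806t) = 586·e^(0.169t)
996/586 = e^((0.169 − 0.0806)t) → ln(1.69966) = 0.0884·t
t = 0.53043 / 0.0884

t ≈ 6.0 years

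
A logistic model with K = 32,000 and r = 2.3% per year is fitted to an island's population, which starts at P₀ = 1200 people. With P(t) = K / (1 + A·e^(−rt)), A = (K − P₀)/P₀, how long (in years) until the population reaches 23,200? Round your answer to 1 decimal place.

A = (32000 − 1200)/1200 = 25.66667
23200 = 32000/(1 + 25.66667·e^(−0.023t)) → 1 + 25.66667·e^(−0.023t) = 1.37931
e^(−0.023t) = 0.014778 → t = ln(67.66667)/0.023 = 4.21459/0.023

t ≈ 183.2 years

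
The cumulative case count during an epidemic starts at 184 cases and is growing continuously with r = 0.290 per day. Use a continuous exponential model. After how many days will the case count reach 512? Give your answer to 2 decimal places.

t ≈ 3.53 days

512 = 184 · e^(0.29·t)
t = ln(512/184) / 0.29 = ln(2.78261) / 0.29 = 1.02339 / 0.29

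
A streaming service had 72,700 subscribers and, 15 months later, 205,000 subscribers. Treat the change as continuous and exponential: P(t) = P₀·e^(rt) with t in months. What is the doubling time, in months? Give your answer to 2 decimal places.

r = ln(205000/72700) / 15 = ln(2.81981) / 15 ≈ 0.069111 per month
doubling time = ln 2 / |r| = 0.69315 / 0.069111

doubling time ≈ 10.03 months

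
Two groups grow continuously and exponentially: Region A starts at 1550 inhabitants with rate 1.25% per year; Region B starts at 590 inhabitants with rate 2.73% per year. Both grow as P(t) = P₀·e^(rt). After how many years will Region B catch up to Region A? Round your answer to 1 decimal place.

1550·e^(0.0125t) = 590·e^(0.0273t)
1550/590 = e^((0.0273 − 0.0125)t) → ln(2.62712) = 0.0148·t
t = 0.96589 / 0.0148

t ≈ 65.3 years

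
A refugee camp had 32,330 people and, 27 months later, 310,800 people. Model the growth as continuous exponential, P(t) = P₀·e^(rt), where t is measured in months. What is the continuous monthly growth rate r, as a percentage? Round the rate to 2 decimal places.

r ≈ 8.38% per month

310800 = 32330 · e^(r·27)
e^(27r) = 310800/32330 = 9.61336
r = ln(9.61336) / 27 = 2.26315 / 27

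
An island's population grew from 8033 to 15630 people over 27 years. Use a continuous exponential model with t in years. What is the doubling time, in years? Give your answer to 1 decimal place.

r = ln(15630/8033) / 27 = ln(1.94572) / 27 ≈ 0.024653 per year
doubling time = ln 2 / |r| = 0.69315 / 0.024653

doubling time ≈ 28.1 years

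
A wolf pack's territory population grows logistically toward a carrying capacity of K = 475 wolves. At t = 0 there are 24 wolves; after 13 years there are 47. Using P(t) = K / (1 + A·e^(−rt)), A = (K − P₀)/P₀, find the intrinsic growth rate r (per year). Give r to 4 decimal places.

A = (475 − 24)/24 = 18.79167
47 = 475/(1 + 18.79167·e^(−r·13)) → e^(−13r) = (10.10638 − 1)/18.79167 = 0.484597
r = −ln(0.484597)/13 = 0.72444/13

r ≈ 0.0557 per year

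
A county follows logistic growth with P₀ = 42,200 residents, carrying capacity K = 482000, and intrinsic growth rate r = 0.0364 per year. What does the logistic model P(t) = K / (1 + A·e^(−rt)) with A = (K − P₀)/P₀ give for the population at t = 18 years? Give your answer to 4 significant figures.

≈ 75,170 residents

A = (482000 − 42200)/42200 = 10.4218
P(18) = 482000 / (1 + 10.4218·e^(−0.0364·18)) = 482000 / (1 + 10.4218·0.519338)
= 482000 / 6.41244 ≈ 75166.4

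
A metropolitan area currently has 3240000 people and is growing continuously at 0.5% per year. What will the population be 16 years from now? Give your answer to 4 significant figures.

P(16) = 3240000 · e^(0.005·16) = 3240000 · e^(0.08)
= 3240000 · 1.08329 ≈ 3509850.1

≈ 3,510,000 people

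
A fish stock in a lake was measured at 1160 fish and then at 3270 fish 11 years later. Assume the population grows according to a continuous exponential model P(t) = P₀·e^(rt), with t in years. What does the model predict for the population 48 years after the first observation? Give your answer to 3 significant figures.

≈ 107,000 fish

r = ln(3270/1160) / 11 ≈ 0.094215 per year
P(48) = 1160 · e^(0.094215·48) = 1160 · 92.0509 ≈ 106779.05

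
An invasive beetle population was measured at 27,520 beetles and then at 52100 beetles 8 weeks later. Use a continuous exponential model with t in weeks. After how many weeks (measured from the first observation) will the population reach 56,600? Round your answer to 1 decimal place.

r = ln(52100/27520) / 8 ≈ 0.079781 per week
t = ln(56600/27520) / r = 0.7211 / 0.079781 ≈ 9.038

t ≈ 9.0 weeks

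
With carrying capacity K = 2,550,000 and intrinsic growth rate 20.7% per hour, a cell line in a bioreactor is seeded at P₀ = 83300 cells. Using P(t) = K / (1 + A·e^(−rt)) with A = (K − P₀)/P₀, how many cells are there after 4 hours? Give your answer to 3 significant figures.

A = (2550000 − 83300)/83300 = 29.61224
P(4) = 2550000 / (1 + 29.61224·e^(−0.207·4)) = 2550000 / (1 + 29.61224·0.436922)
= 2550000 / 13.93825 ≈ 182949.81

≈ 183,000 cells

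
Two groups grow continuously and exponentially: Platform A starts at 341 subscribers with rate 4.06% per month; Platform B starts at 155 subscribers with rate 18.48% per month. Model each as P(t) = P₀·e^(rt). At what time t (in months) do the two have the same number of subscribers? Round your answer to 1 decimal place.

t ≈ 5.5 months

341·e^(0.0406t) = 155·e^(0.1848t)
341/155 = e^((0.1848 − 0.0406)t) → ln(2.2) = 0.1442·t
t = 0.78846 / 0.1442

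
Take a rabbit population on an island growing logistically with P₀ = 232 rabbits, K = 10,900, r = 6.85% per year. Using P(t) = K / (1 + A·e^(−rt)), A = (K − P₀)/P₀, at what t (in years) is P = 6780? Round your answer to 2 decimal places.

A = (10900 − 232)/232 = 45.98276
6780 = 10900/(1 + 45.98276·e^(−0.0685t)) → 1 + 45.98276·e^(−0.0685t) = 1.60767
e^(−0.0685t) = 0.013215 → t = ln(75.67066)/0.0685 = 4.32639/0.0685

t ≈ 63.16 years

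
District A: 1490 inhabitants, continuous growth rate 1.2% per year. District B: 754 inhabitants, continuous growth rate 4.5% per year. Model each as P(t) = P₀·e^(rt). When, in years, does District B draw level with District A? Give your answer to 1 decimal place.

t ≈ 20.6 years

1490·e^(0.012t) = 754·e^(0.045t)
1490/754 = e^((0.045 − 0.012)t) → ln(1.97613) = 0.033·t
t = 0.68114 / 0.033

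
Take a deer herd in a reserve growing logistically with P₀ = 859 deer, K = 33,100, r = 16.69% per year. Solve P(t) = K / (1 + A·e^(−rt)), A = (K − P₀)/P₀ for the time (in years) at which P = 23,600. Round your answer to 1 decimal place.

A = (33100 − 859)/859 = 37.53318
23600 = 33100/(1 + 37.53318·e^(−0.1669t)) → 1 + 37.53318·e^(−0.1669t) = 1.40254
e^(−0.1669t) = 0.010725 → t = ln(93.24032)/0.1669 = 4.53518/0.1669

t ≈ 27.2 years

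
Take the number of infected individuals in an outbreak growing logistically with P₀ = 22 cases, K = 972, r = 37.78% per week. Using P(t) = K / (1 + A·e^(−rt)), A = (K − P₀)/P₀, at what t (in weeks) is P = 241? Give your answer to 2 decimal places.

A = (972 − 22)/22 = 43.18182
241 = 972/(1 + 43.18182·e^(−0.3778t)) → 1 + 43.18182·e^(−0.3778t) = 4.0332
e^(−0.3778t) = 0.070242 → t = ln(14.23641)/0.3778 = 2.6558/0.3778

t ≈ 7.03 weeks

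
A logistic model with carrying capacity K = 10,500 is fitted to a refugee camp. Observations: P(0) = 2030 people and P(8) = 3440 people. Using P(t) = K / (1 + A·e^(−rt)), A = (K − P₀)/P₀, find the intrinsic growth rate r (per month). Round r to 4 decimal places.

r ≈ 0.0887 per month

A = (10500 − 2030)/2030 = 4.17241
3440 = 10500/(1 + 4.17241·e^(−r·8)) → e^(−8r) = (3.05233 − 1)/4.17241 = 0.49188
r = −ln(0.49188)/8 = 0.70952/8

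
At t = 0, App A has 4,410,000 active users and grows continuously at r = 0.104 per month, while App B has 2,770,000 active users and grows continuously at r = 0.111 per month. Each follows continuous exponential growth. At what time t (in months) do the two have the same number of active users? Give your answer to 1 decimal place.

4410000·e^(0.104t) = 2770000·e^(0.111t)
4410000/2770000 = e^((0.111 − 0.104)t) → ln(1.59206) = 0.007·t
t = 0.46503 / 0.007

t ≈ 66.4 months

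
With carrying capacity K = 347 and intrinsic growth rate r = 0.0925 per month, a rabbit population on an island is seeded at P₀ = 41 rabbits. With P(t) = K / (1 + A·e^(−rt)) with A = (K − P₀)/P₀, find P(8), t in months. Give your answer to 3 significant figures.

≈ 76.1 rabbits

A = (347 − 41)/41 = 7.46341
P(8) = 347 / (1 + 7.46341·e^(−0.0925·8)) = 347 / (1 + 7.46341·0.477114)
= 347 / 4.5609 ≈ 76.08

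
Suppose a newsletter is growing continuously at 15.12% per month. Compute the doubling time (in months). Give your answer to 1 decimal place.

doubling time ≈ 4.6 months

doubling time = ln(2) / |r| = 0.69315 / 0.1512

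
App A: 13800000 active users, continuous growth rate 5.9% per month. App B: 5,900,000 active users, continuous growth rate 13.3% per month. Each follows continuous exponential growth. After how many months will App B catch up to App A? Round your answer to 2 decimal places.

t ≈ 11.48 months

13800000·e^(0.059t) = 5900000·e^(0.133t)
13800000/5900000 = e^((0.133 − 0.059)t) → ln(2.33898) = 0.074·t
t = 0.84972 / 0.074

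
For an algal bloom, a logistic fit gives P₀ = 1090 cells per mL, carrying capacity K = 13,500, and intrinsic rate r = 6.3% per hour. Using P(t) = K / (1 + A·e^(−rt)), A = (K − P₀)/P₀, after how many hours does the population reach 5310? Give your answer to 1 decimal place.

A = (13500 − 1090)/1090 = 11.38532
5310 = 13500/(1 + 11.38532·e^(−0.063t)) → 1 + 11.38532·e^(−0.063t) = 2.54237
e^(−0.063t) = 0.13547 → t = ln(7.38169)/0.063 = 1.999/0.063

t ≈ 31.7 hours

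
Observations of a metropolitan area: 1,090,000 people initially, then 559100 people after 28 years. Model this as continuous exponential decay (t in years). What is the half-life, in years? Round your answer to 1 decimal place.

half-life ≈ 29.1 years

r = ln(559100/1090000) / 28 = ln(0.51294) / 28 ≈ -0.023843 per year
half-life = ln 2 / |r| = 0.69315 / 0.023843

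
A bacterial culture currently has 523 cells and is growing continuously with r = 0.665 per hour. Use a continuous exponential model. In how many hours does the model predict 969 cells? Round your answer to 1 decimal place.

t ≈ 0.9 hours

969 = 523 · e^(0.665·t)
t = ln(969/523) / 0.665 = ln(1.85277) / 0.665 = 0.61668 / 0.665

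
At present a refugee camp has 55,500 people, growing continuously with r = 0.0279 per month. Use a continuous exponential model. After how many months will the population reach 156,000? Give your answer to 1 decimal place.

156000 = 55500 · e^(0.0279·t)
t = ln(156000/55500) / 0.0279 = ln(2.81081) / 0.0279 = 1.03347 / 0.0279

t ≈ 37.0 months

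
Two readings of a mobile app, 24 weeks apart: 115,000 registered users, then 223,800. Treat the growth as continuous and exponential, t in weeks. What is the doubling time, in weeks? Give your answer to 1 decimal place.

r = ln(223800/115000) / 24 = ln(1.94609) / 24 ≈ 0.027743 per week
doubling time = ln 2 / |r| = 0.69315 / 0.027743

doubling time ≈ 25.0 weeks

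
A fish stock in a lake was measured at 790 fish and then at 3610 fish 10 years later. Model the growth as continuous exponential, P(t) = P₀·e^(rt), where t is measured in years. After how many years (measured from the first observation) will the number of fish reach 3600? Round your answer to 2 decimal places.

r = ln(3610/790) / 10 ≈ 0.151943 per year
t = ln(3600/790) / r = 1.51666 / 0.151943 ≈ 9.982

t ≈ 9.98 years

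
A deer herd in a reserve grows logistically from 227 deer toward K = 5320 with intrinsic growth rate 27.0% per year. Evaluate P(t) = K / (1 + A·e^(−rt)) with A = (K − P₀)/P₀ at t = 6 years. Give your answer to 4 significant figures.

≈ 977.9 deer

A = (5320 − 227)/227 = 22.43612
P(6) = 5320 / (1 + 22.43612·e^(−0.27·6)) = 5320 / (1 + 22.43612·0.197899)
= 5320 / 5.44008 ≈ 977.93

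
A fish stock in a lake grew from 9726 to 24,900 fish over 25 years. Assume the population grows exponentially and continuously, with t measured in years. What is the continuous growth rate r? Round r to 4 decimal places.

r ≈ 0.0376 per year

24900 = 9726 · e^(r·25)
e^(25r) = 24900/9726 = 2.56015
r = ln(2.56015) / 25 = 0.94007 / 25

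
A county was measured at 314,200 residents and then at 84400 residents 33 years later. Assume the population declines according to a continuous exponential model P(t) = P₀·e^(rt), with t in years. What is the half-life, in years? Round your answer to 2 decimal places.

half-life ≈ 17.40 years

r = ln(84400/314200) / 33 = ln(0.26862) / 33 ≈ -0.039832 per year
half-life = ln 2 / |r| = 0.69315 / 0.039832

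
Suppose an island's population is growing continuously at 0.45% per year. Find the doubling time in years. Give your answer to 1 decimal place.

doubling time ≈ 154.0 years

doubling time = ln(2) / |r| = 0.69315 / 0.0045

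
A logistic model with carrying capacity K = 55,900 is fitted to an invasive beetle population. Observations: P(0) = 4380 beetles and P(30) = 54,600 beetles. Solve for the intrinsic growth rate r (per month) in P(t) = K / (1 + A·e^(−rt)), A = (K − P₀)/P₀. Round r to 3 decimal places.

r ≈ 0.207 per month

A = (55900 − 4380)/4380 = 11.76256
54600 = 55900/(1 + 11.76256·e^(−r·30)) → e^(−30r) = (1.02381 − 1)/11.76256 = 0.002024
r = −ln(0.002024)/30 = 6.20259/30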